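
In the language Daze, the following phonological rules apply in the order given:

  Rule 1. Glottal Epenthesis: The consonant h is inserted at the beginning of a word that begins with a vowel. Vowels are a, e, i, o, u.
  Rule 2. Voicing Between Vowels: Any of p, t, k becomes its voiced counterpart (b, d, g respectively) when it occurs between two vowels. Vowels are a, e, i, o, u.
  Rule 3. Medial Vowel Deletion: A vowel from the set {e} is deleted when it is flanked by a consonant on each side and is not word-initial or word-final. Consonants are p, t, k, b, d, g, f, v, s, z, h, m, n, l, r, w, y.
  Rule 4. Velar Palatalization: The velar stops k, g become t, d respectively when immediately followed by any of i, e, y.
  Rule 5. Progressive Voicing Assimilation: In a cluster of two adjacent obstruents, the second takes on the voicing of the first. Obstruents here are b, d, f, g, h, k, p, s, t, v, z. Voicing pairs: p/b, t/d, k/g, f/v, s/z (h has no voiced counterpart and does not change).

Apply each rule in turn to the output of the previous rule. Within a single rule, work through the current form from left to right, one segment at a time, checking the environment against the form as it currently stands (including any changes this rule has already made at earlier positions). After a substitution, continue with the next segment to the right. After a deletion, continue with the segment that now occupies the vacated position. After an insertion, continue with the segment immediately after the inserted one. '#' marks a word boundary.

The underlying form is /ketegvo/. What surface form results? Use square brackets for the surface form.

[ktkfo]

Rule 1 Glottal Epenthesis: no change — [ketegvo]
Rule 2 Voicing Between Vowels: [ketegvo] → [kedegvo]
Rule 3 Medial Vowel Deletion: [kedegvo] → [kdgvo]
Rule 4 Velar Palatalization: no change — [kdgvo]
Rule 5 Progressive Voicing Assimilation: [kdgvo] → [ktkfo]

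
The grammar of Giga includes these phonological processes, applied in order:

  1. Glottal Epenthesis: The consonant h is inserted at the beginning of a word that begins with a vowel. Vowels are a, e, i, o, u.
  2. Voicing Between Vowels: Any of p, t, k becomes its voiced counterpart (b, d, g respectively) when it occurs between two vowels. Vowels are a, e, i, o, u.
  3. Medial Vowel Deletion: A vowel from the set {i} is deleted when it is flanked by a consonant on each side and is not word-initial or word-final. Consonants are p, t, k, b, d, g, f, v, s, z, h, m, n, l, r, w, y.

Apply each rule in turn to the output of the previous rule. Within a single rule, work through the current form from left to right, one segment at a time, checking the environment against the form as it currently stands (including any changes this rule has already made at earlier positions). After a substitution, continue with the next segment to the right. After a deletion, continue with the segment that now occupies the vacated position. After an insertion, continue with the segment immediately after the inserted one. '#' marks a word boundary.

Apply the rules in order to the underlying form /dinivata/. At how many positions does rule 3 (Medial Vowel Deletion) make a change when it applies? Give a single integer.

1 Glottal Epenthesis: no change — [dinivata]
2 Voicing Between Vowels: [dinivata] → [dinivada]
3 Medial Vowel Deletion: [dinivada] → [dnvada]
Rule 3 changed 2 position(s).

2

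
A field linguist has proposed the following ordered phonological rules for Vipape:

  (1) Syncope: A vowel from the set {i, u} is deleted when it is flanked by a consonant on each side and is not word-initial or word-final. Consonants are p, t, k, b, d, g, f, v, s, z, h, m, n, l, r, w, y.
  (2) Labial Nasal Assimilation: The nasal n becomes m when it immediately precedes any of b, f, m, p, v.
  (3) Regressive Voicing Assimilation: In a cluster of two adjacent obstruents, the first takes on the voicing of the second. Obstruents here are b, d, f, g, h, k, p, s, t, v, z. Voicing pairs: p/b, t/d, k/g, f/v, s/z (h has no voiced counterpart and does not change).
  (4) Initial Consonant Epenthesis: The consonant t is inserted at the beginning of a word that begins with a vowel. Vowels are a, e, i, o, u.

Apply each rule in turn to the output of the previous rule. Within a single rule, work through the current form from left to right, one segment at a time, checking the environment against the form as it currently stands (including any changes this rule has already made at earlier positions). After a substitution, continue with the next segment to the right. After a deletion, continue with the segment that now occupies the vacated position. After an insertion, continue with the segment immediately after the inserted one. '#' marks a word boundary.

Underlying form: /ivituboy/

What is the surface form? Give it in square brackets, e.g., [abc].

(1) Syncope: [ivituboy] → [ivtboy]
(2) Labial Nasal Assimilation: no change — [ivtboy]
(3) Regressive Voicing Assimilation: [ivtboy] → [ifdboy]
(4) Initial Consonant Epenthesis: [ifdboy] → [tifdboy]

[tifdboy]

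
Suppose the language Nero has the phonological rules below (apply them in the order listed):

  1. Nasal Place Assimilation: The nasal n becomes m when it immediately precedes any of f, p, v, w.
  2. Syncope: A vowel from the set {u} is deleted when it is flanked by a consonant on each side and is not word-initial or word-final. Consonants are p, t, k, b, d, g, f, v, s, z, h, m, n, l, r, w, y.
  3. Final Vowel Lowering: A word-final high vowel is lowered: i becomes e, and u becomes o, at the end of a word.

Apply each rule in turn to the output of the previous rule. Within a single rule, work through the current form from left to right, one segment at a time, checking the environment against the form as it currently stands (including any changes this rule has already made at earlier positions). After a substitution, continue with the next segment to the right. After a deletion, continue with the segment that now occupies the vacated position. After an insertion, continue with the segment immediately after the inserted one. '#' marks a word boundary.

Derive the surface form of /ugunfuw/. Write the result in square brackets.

[ugmfw]

1 Nasal Place Assimilation: [ugunfuw] → [ugumfuw]
2 Syncope: [ugumfuw] → [ugmfw]
3 Final Vowel Lowering: no change — [ugmfw]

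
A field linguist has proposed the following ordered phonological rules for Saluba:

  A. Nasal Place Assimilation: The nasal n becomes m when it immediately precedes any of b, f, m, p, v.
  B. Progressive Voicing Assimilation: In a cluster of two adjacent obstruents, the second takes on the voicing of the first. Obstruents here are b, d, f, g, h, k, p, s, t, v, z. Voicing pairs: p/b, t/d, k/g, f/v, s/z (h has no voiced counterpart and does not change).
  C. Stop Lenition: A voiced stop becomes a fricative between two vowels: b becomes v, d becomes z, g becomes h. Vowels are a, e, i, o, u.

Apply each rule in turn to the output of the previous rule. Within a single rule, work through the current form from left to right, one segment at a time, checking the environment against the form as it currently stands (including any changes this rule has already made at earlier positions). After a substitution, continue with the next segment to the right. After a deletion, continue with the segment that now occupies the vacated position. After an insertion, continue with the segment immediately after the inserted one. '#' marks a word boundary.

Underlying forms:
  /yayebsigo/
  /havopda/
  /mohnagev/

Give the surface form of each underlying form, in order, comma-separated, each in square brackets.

/yayebsigo/:
  A Nasal Place Assimilation: no change — [yayebsigo]
  B Progressive Voicing Assimilation: [yayebsigo] → [yayebzigo]
  C Stop Lenition: [yayebzigo] → [yayebziho]
/havopda/:
  A Nasal Place Assimilation: no change — [havopda]
  B Progressive Voicing Assimilation: [havopda] → [havopta]
  C Stop Lenition: no change — [havopta]
/mohnagev/:
  A Nasal Place Assimilation: no change — [mohnagev]
  B Progressive Voicing Assimilation: no change — [mohnagev]
  C Stop Lenition: [mohnagev] → [mohnahev]

[yayebziho], [havopta], [mohnahev]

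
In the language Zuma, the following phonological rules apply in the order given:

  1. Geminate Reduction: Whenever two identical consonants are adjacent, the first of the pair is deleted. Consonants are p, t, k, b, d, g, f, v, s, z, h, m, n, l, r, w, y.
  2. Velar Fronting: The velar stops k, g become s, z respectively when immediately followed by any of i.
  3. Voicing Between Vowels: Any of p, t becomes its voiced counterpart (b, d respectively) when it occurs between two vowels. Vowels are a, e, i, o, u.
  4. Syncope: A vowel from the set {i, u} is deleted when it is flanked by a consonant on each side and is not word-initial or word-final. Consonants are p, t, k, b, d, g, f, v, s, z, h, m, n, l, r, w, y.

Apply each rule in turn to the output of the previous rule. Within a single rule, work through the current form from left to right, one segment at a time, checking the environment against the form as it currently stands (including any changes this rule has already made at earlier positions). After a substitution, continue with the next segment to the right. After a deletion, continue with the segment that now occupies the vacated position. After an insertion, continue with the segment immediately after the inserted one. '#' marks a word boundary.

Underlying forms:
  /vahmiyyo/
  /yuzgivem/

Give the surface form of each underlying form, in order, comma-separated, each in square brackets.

/vahmiyyo/:
  1 Geminate Reduction: [vahmiyyo] → [vahmiyo]
  2 Velar Fronting: no change — [vahmiyo]
  3 Voicing Between Vowels: no change — [vahmiyo]
  4 Syncope: [vahmiyo] → [vahmyo]
/yuzgivem/:
  1 Geminate Reduction: no change — [yuzgivem]
  2 Velar Fronting: [yuzgivem] → [yuzzivem]
  3 Voicing Between Vowels: no change — [yuzzivem]
  4 Syncope: [yuzzivem] → [yzzvem]

[vahmyo], [yzzvem]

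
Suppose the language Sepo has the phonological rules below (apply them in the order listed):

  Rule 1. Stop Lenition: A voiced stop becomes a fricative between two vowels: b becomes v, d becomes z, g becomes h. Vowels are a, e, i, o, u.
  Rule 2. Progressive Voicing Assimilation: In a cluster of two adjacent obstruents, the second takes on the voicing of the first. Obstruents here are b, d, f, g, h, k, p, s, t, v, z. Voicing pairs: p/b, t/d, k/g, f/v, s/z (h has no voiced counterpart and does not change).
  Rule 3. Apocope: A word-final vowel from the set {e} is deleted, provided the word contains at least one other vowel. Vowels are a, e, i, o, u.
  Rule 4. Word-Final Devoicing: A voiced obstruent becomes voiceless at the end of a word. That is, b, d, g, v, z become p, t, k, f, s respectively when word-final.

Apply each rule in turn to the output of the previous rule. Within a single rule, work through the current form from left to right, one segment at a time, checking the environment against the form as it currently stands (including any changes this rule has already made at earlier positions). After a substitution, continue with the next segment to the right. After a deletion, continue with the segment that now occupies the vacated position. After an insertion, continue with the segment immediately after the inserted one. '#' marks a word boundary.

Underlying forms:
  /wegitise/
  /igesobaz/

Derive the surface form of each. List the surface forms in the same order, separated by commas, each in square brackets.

/wegitise/:
  Rule 1 Stop Lenition: [wegitise] → [wehitise]
  Rule 2 Progressive Voicing Assimilation: no change — [wehitise]
  Rule 3 Apocope: [wehitise] → [wehitis]
  Rule 4 Word-Final Devoicing: no change — [wehitis]
/igesobaz/:
  Rule 1 Stop Lenition: [igesobaz] → [ihesovaz]
  Rule 2 Progressive Voicing Assimilation: no change — [ihesovaz]
  Rule 3 Apocope: no change — [ihesovaz]
  Rule 4 Word-Final Devoicing: [ihesovaz] → [ihesovas]

[wehitis], [ihesovas]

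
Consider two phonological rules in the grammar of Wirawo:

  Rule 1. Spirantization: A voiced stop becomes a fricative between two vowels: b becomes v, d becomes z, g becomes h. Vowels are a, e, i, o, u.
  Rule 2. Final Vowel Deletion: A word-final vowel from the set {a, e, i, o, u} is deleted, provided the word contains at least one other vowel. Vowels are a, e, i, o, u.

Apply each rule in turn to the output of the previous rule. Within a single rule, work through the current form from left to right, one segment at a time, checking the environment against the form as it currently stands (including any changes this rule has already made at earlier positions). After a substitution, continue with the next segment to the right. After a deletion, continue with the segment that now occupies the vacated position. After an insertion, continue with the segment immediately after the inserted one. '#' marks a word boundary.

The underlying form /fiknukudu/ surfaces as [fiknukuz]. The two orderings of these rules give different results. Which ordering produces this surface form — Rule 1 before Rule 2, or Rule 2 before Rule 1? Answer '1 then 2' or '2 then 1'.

1 then 2

Order 1 then 2:
  1 Spirantization: [fiknukudu] → [fiknukuzu]
  2 Final Vowel Deletion: [fiknukuzu] → [fiknukuz]
  result: [fiknukuz]
Order 2 then 1:
  2 Final Vowel Deletion: [fiknukudu] → [fiknukud]
  1 Spirantization: no change — [fiknukud]
  result: [fiknukud]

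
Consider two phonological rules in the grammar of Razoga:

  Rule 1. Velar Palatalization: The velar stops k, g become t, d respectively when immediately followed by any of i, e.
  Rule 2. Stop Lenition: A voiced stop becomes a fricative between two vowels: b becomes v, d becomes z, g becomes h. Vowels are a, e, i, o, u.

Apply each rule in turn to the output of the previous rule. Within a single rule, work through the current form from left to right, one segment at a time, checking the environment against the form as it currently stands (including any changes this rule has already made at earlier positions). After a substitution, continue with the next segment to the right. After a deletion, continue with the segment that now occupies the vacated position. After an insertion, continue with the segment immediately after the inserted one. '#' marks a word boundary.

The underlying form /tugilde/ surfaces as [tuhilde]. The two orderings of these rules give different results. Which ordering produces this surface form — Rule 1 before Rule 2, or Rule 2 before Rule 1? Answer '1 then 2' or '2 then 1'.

2 then 1

Order 1 then 2:
  1 Velar Palatalization: [tugilde] → [tudilde]
  2 Stop Lenition: [tudilde] → [tuzilde]
  result: [tuzilde]
Order 2 then 1:
  2 Stop Lenition: [tugilde] → [tuhilde]
  1 Velar Palatalization: no change — [tuhilde]
  result: [tuhilde]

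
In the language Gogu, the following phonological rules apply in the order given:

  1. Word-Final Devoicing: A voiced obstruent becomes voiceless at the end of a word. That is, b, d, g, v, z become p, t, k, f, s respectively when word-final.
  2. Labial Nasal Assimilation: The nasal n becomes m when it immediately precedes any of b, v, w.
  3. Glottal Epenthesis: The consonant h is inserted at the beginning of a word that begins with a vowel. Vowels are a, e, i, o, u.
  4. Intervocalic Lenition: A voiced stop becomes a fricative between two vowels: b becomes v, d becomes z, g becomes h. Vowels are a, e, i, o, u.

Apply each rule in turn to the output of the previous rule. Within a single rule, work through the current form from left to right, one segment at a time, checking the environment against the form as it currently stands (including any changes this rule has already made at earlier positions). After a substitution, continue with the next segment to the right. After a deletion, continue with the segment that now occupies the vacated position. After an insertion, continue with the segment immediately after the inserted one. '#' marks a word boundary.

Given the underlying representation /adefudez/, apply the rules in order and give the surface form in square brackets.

[hazefuzes]

1 Word-Final Devoicing: [adefudez] → [adefudes]
2 Labial Nasal Assimilation: no change — [adefudes]
3 Glottal Epenthesis: [adefudes] → [hadefudes]
4 Intervocalic Lenition: [hadefudes] → [hazefuzes]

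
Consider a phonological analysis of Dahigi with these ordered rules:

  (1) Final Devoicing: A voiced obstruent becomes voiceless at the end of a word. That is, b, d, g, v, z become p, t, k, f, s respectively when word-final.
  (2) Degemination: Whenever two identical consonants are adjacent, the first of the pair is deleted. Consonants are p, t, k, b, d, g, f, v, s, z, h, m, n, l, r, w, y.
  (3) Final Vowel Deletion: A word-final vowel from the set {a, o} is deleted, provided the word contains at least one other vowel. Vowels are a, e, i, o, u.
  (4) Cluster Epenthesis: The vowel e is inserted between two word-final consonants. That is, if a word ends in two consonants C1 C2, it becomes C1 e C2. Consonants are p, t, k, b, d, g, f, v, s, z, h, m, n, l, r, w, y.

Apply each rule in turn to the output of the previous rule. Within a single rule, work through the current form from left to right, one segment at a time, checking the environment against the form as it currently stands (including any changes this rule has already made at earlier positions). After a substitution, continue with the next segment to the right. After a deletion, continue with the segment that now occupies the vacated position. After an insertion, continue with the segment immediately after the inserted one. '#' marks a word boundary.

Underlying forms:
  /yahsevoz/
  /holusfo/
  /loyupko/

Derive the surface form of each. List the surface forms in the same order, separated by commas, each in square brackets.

[yahsevos], [holusef], [loyupek]

/yahsevoz/:
  (1) Final Devoicing: [yahsevoz] → [yahsevos]
  (2) Degemination: no change — [yahsevos]
  (3) Final Vowel Deletion: no change — [yahsevos]
  (4) Cluster Epenthesis: no change — [yahsevos]
/holusfo/:
  (1) Final Devoicing: no change — [holusfo]
  (2) Degemination: no change — [holusfo]
  (3) Final Vowel Deletion: [holusfo] → [holusf]
  (4) Cluster Epenthesis: [holusf] → [holusef]
/loyupko/:
  (1) Final Devoicing: no change — [loyupko]
  (2) Degemination: no change — [loyupko]
  (3) Final Vowel Deletion: [loyupko] → [loyupk]
  (4) Cluster Epenthesis: [loyupk] → [loyupek]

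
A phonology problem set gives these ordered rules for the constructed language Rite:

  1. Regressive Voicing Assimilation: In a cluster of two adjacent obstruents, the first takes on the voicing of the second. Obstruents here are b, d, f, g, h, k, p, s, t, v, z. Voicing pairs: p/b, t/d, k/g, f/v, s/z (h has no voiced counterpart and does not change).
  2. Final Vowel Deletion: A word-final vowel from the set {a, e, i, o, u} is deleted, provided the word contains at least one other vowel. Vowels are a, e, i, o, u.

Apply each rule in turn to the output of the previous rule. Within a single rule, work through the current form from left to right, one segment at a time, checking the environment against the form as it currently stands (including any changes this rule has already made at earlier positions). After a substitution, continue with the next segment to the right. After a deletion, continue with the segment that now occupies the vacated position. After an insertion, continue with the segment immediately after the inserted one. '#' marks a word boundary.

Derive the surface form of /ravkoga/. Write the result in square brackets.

[rafkog]

1 Regressive Voicing Assimilation: [ravkoga] → [rafkoga]
2 Final Vowel Deletion: [rafkoga] → [rafkog]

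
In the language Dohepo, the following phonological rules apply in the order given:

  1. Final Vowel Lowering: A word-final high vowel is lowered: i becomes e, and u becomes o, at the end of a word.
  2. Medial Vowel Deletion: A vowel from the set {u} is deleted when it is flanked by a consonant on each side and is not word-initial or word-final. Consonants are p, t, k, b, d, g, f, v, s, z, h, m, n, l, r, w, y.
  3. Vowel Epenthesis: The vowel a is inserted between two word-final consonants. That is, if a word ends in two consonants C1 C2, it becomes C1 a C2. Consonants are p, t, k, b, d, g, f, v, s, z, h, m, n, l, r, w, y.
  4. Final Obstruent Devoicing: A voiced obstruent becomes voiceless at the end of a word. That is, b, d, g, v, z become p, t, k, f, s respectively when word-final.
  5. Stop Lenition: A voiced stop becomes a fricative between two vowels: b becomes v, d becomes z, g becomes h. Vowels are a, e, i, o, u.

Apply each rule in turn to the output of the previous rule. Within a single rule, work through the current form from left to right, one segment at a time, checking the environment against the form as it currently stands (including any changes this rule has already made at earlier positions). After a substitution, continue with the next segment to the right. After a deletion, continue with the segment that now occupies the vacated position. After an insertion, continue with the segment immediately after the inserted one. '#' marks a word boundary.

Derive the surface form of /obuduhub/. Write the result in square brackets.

1 Final Vowel Lowering: no change — [obuduhub]
2 Medial Vowel Deletion: [obuduhub] → [obdhb]
3 Vowel Epenthesis: [obdhb] → [obdhab]
4 Final Obstruent Devoicing: [obdhab] → [obdhap]
5 Stop Lenition: no change — [obdhap]

[obdhap]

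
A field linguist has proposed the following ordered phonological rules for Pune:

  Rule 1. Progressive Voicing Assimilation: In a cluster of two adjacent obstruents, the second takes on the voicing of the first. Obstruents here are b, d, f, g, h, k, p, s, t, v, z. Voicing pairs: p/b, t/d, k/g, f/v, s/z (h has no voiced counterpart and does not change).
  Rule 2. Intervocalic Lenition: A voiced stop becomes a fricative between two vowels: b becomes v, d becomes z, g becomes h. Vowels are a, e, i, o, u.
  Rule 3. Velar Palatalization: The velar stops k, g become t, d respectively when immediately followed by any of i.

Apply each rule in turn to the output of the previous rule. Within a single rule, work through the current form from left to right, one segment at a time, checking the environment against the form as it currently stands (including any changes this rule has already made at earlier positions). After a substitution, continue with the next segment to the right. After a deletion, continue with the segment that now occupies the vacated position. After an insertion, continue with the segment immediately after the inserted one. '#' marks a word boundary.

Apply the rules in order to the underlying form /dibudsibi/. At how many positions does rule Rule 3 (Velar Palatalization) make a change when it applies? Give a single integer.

Rule 1 Progressive Voicing Assimilation: [dibudsibi] → [dibudzibi]
Rule 2 Intervocalic Lenition: [dibudzibi] → [divudzivi]
Rule 3 Velar Palatalization: no change — [divudzivi]
Rule Rule 3 changed 0 position(s).

0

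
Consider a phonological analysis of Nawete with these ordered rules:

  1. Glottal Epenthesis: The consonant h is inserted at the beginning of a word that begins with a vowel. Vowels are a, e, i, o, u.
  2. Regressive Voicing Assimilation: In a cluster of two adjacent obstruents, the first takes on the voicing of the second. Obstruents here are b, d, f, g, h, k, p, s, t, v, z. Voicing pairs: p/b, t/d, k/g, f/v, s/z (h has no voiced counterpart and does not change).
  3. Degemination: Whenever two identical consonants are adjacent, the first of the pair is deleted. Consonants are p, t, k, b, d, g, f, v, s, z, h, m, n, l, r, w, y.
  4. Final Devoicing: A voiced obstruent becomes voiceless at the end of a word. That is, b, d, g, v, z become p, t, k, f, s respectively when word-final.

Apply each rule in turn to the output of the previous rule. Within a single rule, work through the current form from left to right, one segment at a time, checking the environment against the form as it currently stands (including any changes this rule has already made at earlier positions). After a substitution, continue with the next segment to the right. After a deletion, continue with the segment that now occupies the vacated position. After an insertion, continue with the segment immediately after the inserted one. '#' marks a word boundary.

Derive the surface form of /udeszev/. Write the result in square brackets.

[hudezef]

1 Glottal Epenthesis: [udeszev] → [hudeszev]
2 Regressive Voicing Assimilation: [hudeszev] → [hudezzev]
3 Degemination: [hudezzev] → [hudezev]
4 Final Devoicing: [hudezev] → [hudezef]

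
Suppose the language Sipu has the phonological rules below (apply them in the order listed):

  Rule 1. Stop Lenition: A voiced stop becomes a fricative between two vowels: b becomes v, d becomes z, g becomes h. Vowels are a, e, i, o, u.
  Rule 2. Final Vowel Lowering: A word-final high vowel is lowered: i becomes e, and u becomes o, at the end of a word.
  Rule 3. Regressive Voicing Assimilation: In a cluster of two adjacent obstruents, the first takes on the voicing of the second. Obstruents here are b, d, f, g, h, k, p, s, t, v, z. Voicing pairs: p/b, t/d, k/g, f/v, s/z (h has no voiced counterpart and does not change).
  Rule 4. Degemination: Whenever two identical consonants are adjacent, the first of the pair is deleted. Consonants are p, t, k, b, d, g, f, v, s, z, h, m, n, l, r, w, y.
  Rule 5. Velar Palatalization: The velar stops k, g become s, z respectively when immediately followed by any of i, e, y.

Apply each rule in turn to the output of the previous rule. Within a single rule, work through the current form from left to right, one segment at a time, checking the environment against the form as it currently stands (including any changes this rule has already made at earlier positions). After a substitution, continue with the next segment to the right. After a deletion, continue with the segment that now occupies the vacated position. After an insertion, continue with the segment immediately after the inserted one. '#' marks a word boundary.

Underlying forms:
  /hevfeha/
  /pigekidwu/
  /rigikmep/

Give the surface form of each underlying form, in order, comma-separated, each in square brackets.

/hevfeha/:
  Rule 1 Stop Lenition: no change — [hevfeha]
  Rule 2 Final Vowel Lowering: no change — [hevfeha]
  Rule 3 Regressive Voicing Assimilation: [hevfeha] → [heffeha]
  Rule 4 Degemination: [heffeha] → [hefeha]
  Rule 5 Velar Palatalization: no change — [hefeha]
/pigekidwu/:
  Rule 1 Stop Lenition: [pigekidwu] → [pihekidwu]
  Rule 2 Final Vowel Lowering: [pihekidwu] → [pihekidwo]
  Rule 3 Regressive Voicing Assimilation: no change — [pihekidwo]
  Rule 4 Degemination: no change — [pihekidwo]
  Rule 5 Velar Palatalization: [pihekidwo] → [pihesidwo]
/rigikmep/:
  Rule 1 Stop Lenition: [rigikmep] → [rihikmep]
  Rule 2 Final Vowel Lowering: no change — [rihikmep]
  Rule 3 Regressive Voicing Assimilation: no change — [rihikmep]
  Rule 4 Degemination: no change — [rihikmep]
  Rule 5 Velar Palatalization: no change — [rihikmep]

[hefeha], [pihesidwo], [rihikmep]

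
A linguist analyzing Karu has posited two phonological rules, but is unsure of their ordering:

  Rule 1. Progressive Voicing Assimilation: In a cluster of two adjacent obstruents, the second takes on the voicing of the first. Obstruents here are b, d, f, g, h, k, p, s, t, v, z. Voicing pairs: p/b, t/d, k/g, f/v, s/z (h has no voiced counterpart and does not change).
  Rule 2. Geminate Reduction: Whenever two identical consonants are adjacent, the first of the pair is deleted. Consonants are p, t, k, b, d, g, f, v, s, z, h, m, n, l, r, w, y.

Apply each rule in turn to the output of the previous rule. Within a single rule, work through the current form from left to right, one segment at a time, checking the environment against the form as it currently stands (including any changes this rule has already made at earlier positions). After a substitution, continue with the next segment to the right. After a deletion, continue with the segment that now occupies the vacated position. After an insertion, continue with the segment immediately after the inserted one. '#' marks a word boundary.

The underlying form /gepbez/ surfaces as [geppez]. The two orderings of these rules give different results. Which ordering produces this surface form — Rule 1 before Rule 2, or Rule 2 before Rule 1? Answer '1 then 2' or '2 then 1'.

2 then 1

Order 1 then 2:
  1 Progressive Voicing Assimilation: [gepbez] → [geppez]
  2 Geminate Reduction: [geppez] → [gepez]
  result: [gepez]
Order 2 then 1:
  2 Geminate Reduction: no change — [gepbez]
  1 Progressive Voicing Assimilation: [gepbez] → [geppez]
  result: [geppez]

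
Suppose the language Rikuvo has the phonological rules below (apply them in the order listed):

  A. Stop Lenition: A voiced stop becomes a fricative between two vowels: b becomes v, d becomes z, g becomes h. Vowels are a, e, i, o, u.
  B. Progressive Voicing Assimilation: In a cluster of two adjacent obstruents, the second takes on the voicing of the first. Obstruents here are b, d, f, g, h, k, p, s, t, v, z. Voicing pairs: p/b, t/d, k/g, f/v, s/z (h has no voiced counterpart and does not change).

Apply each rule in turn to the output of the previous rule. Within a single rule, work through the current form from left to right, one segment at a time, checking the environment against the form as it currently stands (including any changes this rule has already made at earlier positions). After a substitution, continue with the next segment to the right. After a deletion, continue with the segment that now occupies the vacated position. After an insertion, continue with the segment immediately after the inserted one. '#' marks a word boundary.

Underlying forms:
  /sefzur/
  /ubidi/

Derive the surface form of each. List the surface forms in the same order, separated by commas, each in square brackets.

[sefsur], [uvizi]

/sefzur/:
  A Stop Lenition: no change — [sefzur]
  B Progressive Voicing Assimilation: [sefzur] → [sefsur]
/ubidi/:
  A Stop Lenition: [ubidi] → [uvizi]
  B Progressive Voicing Assimilation: no change — [uvizi]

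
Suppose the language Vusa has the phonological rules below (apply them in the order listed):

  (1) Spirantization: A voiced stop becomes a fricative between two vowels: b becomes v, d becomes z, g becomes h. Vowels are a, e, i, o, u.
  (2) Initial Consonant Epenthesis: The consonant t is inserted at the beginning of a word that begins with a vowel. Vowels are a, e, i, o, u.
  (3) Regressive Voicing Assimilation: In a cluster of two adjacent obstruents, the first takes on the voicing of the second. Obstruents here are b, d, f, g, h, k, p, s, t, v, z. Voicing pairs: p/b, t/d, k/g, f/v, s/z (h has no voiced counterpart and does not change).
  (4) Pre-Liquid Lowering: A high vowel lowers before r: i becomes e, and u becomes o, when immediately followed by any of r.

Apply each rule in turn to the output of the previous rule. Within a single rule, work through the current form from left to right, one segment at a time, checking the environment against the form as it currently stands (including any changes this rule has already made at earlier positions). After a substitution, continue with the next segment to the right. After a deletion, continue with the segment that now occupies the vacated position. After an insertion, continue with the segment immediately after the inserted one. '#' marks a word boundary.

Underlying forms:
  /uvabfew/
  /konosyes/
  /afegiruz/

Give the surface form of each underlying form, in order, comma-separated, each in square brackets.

/uvabfew/:
  (1) Spirantization: no change — [uvabfew]
  (2) Initial Consonant Epenthesis: [uvabfew] → [tuvabfew]
  (3) Regressive Voicing Assimilation: [tuvabfew] → [tuvapfew]
  (4) Pre-Liquid Lowering: no change — [tuvapfew]
/konosyes/:
  (1) Spirantization: no change — [konosyes]
  (2) Initial Consonant Epenthesis: no change — [konosyes]
  (3) Regressive Voicing Assimilation: no change — [konosyes]
  (4) Pre-Liquid Lowering: no change — [konosyes]
/afegiruz/:
  (1) Spirantization: [afegiruz] → [afehiruz]
  (2) Initial Consonant Epenthesis: [afehiruz] → [tafehiruz]
  (3) Regressive Voicing Assimilation: no change — [tafehiruz]
  (4) Pre-Liquid Lowering: [tafehiruz] → [tafeheruz]

[tuvapfew], [konosyes], [tafeheruz]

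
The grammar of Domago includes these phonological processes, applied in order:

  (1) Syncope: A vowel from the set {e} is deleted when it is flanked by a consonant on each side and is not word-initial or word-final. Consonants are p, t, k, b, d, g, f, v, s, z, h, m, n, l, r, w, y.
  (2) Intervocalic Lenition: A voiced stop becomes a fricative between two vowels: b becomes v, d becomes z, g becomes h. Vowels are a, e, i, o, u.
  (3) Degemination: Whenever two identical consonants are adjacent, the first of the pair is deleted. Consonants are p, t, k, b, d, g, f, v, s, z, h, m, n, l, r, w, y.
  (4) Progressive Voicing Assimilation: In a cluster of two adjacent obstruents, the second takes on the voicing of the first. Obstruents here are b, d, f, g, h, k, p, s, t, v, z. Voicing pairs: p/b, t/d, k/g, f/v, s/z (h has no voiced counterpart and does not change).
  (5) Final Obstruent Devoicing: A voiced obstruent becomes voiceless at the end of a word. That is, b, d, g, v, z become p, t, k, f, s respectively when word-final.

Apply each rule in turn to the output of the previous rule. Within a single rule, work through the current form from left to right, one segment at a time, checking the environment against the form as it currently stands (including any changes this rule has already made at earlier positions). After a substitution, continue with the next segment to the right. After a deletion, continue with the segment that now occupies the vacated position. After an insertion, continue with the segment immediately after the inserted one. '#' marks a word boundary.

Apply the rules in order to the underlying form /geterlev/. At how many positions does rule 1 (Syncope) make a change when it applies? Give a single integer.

(1) Syncope: [geterlev] → [gtrlv]
(2) Intervocalic Lenition: no change — [gtrlv]
(3) Degemination: no change — [gtrlv]
(4) Progressive Voicing Assimilation: [gtrlv] → [gdrlv]
(5) Final Obstruent Devoicing: [gdrlv] → [gdrlf]
Rule 1 changed 3 position(s).

3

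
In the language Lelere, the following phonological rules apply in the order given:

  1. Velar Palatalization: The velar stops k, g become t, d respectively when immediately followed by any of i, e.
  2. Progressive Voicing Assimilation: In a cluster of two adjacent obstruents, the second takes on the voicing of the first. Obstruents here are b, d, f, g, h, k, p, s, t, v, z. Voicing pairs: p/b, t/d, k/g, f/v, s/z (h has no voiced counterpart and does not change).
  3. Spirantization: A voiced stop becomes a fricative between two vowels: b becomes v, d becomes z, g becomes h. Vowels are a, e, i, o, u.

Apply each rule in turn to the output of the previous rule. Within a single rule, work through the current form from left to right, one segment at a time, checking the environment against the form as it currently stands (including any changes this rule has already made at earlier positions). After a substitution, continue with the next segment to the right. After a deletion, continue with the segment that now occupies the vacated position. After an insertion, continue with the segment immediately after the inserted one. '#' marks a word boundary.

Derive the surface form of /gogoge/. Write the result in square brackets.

1 Velar Palatalization: [gogoge] → [gogode]
2 Progressive Voicing Assimilation: no change — [gogode]
3 Spirantization: [gogode] → [gohoze]

[gohoze]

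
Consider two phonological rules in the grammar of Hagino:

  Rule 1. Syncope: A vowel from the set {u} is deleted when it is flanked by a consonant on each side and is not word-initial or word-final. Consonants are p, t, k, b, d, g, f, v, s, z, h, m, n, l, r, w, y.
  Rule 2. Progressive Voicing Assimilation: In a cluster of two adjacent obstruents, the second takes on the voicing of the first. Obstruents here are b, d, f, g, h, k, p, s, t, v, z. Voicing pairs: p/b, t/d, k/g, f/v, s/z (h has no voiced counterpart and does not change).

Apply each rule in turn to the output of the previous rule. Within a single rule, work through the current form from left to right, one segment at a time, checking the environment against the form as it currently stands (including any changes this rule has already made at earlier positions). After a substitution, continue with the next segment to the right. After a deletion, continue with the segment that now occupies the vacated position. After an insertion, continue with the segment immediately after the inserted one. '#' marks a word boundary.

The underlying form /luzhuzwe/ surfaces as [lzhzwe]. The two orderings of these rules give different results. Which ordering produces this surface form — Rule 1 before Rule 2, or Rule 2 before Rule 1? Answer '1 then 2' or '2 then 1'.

2 then 1

Order 1 then 2:
  1 Syncope: [luzhuzwe] → [lzhzwe]
  2 Progressive Voicing Assimilation: [lzhzwe] → [lzhswe]
  result: [lzhswe]
Order 2 then 1:
  2 Progressive Voicing Assimilation: no change — [luzhuzwe]
  1 Syncope: [luzhuzwe] → [lzhzwe]
  result: [lzhzwe]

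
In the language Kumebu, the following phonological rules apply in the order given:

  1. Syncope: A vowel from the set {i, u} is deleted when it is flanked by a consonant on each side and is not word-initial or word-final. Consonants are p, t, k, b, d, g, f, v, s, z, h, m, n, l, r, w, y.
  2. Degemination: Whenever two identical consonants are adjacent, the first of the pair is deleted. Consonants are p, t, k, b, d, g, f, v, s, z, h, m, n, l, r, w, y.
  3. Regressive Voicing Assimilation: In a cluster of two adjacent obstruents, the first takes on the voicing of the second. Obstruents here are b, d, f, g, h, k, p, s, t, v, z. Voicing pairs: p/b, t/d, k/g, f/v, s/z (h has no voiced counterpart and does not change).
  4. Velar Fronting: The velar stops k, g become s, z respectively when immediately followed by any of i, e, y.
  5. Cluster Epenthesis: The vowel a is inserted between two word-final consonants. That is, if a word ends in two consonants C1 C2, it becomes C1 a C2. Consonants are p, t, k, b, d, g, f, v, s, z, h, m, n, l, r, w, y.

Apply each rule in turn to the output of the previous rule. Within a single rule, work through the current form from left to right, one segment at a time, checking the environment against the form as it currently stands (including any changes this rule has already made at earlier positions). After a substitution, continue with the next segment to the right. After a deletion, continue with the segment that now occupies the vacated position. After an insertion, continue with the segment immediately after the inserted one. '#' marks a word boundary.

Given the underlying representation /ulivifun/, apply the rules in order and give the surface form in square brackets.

[ulffan]

1 Syncope: [ulivifun] → [ulvfn]
2 Degemination: no change — [ulvfn]
3 Regressive Voicing Assimilation: [ulvfn] → [ulffn]
4 Velar Fronting: no change — [ulffn]
5 Cluster Epenthesis: [ulffn] → [ulffan]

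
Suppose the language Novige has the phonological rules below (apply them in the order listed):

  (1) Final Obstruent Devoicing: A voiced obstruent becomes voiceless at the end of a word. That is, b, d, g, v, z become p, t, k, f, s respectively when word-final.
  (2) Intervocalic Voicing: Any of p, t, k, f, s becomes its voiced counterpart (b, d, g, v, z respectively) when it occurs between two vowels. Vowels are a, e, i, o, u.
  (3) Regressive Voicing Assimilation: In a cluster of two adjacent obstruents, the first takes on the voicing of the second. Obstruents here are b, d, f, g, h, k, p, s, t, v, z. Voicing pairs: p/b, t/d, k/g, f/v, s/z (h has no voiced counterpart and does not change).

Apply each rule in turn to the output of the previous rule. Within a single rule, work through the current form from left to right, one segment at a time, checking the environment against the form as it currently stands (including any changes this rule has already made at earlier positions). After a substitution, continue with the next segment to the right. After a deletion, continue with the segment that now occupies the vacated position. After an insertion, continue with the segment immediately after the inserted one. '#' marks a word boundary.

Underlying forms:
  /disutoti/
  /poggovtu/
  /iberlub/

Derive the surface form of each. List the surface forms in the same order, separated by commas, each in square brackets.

/disutoti/:
  (1) Final Obstruent Devoicing: no change — [disutoti]
  (2) Intervocalic Voicing: [disutoti] → [dizudodi]
  (3) Regressive Voicing Assimilation: no change — [dizudodi]
/poggovtu/:
  (1) Final Obstruent Devoicing: no change — [poggovtu]
  (2) Intervocalic Voicing: no change — [poggovtu]
  (3) Regressive Voicing Assimilation: [poggovtu] → [poggoftu]
/iberlub/:
  (1) Final Obstruent Devoicing: [iberlub] → [iberlup]
  (2) Intervocalic Voicing: no change — [iberlup]
  (3) Regressive Voicing Assimilation: no change — [iberlup]

[dizudodi], [poggoftu], [iberlup]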